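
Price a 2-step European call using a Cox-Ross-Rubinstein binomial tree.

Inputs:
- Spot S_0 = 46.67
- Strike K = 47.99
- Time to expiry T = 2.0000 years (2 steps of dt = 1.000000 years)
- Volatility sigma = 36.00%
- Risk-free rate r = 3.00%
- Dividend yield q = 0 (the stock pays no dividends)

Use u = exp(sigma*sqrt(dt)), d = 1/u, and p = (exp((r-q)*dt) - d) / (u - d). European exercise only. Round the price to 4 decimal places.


dt = T/N = 1.000000
u = exp(sigma*sqrt(dt)) = 1.433329; d = 1/u = 0.697676
p = (exp((r-q)*dt) - d) / (u - d) = 0.452358
Discount per step: exp(-r*dt) = 0.970446
Stock lattice S(k, i) with i counting down-moves:
  k=0: S(0,0) = 46.6700
  k=1: S(1,0) = 66.8935; S(1,1) = 32.5606
  k=2: S(2,0) = 95.8804; S(2,1) = 46.6700; S(2,2) = 22.7167
Terminal payoffs V(N, i) = max(S_T - K, 0):
  V(2,0) = 47.890398; V(2,1) = 0.000000; V(2,2) = 0.000000
Backward induction: V(k, i) = exp(-r*dt) * [p * V(k+1, i) + (1-p) * V(k+1, i+1)].
  V(1,0) = exp(-r*dt) * [p*47.890398 + (1-p)*0.000000] = 21.023326
  V(1,1) = exp(-r*dt) * [p*0.000000 + (1-p)*0.000000] = 0.000000
  V(0,0) = exp(-r*dt) * [p*21.023326 + (1-p)*0.000000] = 9.228995

Answer: Price = V(0,0) = 9.2290


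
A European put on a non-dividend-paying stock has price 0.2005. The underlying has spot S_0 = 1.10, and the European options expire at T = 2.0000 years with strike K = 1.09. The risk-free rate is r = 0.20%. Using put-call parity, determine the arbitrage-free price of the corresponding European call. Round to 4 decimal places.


Answer: Call price = 0.2149

Derivation:
Put-call parity: C - P = S_0 * exp(-qT) - K * exp(-rT).
S_0 * exp(-qT) = 1.1000 * 1.00000000 = 1.10000000
K * exp(-rT) = 1.0900 * 0.99600799 = 1.08564871
C = P + S*exp(-qT) - K*exp(-rT)
C = 0.2005 + 1.10000000 - 1.08564871 = 0.2149


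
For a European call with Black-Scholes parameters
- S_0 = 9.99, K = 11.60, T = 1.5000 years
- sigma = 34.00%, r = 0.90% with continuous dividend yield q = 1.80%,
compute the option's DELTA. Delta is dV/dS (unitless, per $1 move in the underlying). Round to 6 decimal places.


d1 = -0.1830405356; d2 = -0.5994537919
phi(d1) = 0.3923148974; exp(-qT) = 0.9733612415; exp(-rT) = 0.9865907163
N(d1) = 0.4273831065
Delta = exp(-qT) * N(d1) = 0.9733612415 * 0.4273831065 = 0.415998

Answer: Delta = 0.415998


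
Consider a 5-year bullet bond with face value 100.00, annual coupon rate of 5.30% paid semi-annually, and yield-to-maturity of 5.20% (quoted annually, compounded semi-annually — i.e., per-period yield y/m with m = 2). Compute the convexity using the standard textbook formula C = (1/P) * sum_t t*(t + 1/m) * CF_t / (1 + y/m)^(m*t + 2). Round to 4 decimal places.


Answer: Convexity = 22.3854

Derivation:
Coupon per period c = face * coupon_rate / m = 2.650000
Periods per year m = 2; per-period yield y/m = 0.026000
Number of cashflows N = 10
Cashflows (t years, CF_t, discount factor 1/(1+y/m)^(m*t), PV):
  t = 0.5000: CF_t = 2.650000, DF = 0.974659, PV = 2.582846
  t = 1.0000: CF_t = 2.650000, DF = 0.949960, PV = 2.517394
  t = 1.5000: CF_t = 2.650000, DF = 0.925887, PV = 2.453600
  t = 2.0000: CF_t = 2.650000, DF = 0.902424, PV = 2.391423
  t = 2.5000: CF_t = 2.650000, DF = 0.879555, PV = 2.330822
  t = 3.0000: CF_t = 2.650000, DF = 0.857266, PV = 2.271756
  t = 3.5000: CF_t = 2.650000, DF = 0.835542, PV = 2.214187
  t = 4.0000: CF_t = 2.650000, DF = 0.814369, PV = 2.158077
  t = 4.5000: CF_t = 2.650000, DF = 0.793732, PV = 2.103389
  t = 5.0000: CF_t = 102.650000, DF = 0.773618, PV = 79.411856
Price P = sum_t PV_t = 100.435351
Convexity numerator sum_t t*(t + 1/m) * CF_t / (1+y/m)^(m*t + 2):
  t = 0.5000: term = 1.226800
  t = 1.0000: term = 3.587135
  t = 1.5000: term = 6.992465
  t = 2.0000: term = 11.358781
  t = 2.5000: term = 16.606404
  t = 3.0000: term = 22.659811
  t = 3.5000: term = 29.447448
  t = 4.0000: term = 36.901564
  t = 4.5000: term = 44.958046
  t = 5.0000: term = 2074.547190
Convexity = (1/P) * sum = 2248.285644 / 100.435351 = 22.385401


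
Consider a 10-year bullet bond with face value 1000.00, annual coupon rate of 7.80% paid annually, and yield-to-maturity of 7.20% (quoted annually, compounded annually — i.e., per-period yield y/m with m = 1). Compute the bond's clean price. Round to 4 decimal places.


Coupon per period c = face * coupon_rate / m = 78.000000
Periods per year m = 1; per-period yield y/m = 0.072000
Number of cashflows N = 10
Cashflows (t years, CF_t, discount factor 1/(1+y/m)^(m*t), PV):
  t = 1.0000: CF_t = 78.000000, DF = 0.932836, PV = 72.761194
  t = 2.0000: CF_t = 78.000000, DF = 0.870183, PV = 67.874248
  t = 3.0000: CF_t = 78.000000, DF = 0.811738, PV = 63.315530
  t = 4.0000: CF_t = 78.000000, DF = 0.757218, PV = 59.062994
  t = 5.0000: CF_t = 78.000000, DF = 0.706360, PV = 55.096077
  t = 6.0000: CF_t = 78.000000, DF = 0.658918, PV = 51.395594
  t = 7.0000: CF_t = 78.000000, DF = 0.614662, PV = 47.943651
  t = 8.0000: CF_t = 78.000000, DF = 0.573379, PV = 44.723555
  t = 9.0000: CF_t = 78.000000, DF = 0.534868, PV = 41.719734
  t = 10.0000: CF_t = 1078.000000, DF = 0.498944, PV = 537.862056
Price P = sum_t PV_t = 1041.754634

Answer: Price = 1041.7546


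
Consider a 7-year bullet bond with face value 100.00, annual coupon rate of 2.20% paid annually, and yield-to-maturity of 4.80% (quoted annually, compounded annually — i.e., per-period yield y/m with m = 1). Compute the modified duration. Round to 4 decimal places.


Answer: Modified duration = 6.2198

Derivation:
Coupon per period c = face * coupon_rate / m = 2.200000
Periods per year m = 1; per-period yield y/m = 0.048000
Number of cashflows N = 7
Cashflows (t years, CF_t, discount factor 1/(1+y/m)^(m*t), PV):
  t = 1.0000: CF_t = 2.200000, DF = 0.954198, PV = 2.099237
  t = 2.0000: CF_t = 2.200000, DF = 0.910495, PV = 2.003088
  t = 3.0000: CF_t = 2.200000, DF = 0.868793, PV = 1.911344
  t = 4.0000: CF_t = 2.200000, DF = 0.829001, PV = 1.823801
  t = 5.0000: CF_t = 2.200000, DF = 0.791031, PV = 1.740269
  t = 6.0000: CF_t = 2.200000, DF = 0.754801, PV = 1.660562
  t = 7.0000: CF_t = 102.200000, DF = 0.720230, PV = 73.607475
Price P = sum_t PV_t = 84.845775
First compute Macaulay numerator sum_t t * PV_t:
  t * PV_t at t = 1.0000: 2.099237
  t * PV_t at t = 2.0000: 4.006177
  t * PV_t at t = 3.0000: 5.734032
  t * PV_t at t = 4.0000: 7.295206
  t * PV_t at t = 5.0000: 8.701343
  t * PV_t at t = 6.0000: 9.963369
  t * PV_t at t = 7.0000: 515.252322
Macaulay duration D = 553.051685 / 84.845775 = 6.518317
Modified duration = D / (1 + y/m) = 6.518317 / (1 + 0.048000) = 6.219768


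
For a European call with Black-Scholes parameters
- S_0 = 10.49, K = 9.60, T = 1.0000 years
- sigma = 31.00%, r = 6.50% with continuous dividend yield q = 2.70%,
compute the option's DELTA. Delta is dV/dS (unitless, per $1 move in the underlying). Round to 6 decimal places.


Answer: Delta = 0.694473

Derivation:
d1 = 0.5635784643; d2 = 0.2535784643
phi(d1) = 0.3403608584; exp(-qT) = 0.9733612415; exp(-rT) = 0.9370674634
N(d1) = 0.7134794767
Delta = exp(-qT) * N(d1) = 0.9733612415 * 0.7134794767 = 0.694473


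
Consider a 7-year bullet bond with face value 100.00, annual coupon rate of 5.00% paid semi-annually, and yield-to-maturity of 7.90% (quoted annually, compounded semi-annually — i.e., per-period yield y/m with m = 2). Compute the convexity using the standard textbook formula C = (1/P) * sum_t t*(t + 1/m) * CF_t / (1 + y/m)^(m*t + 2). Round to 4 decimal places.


Coupon per period c = face * coupon_rate / m = 2.500000
Periods per year m = 2; per-period yield y/m = 0.039500
Number of cashflows N = 14
Cashflows (t years, CF_t, discount factor 1/(1+y/m)^(m*t), PV):
  t = 0.5000: CF_t = 2.500000, DF = 0.962001, PV = 2.405002
  t = 1.0000: CF_t = 2.500000, DF = 0.925446, PV = 2.313615
  t = 1.5000: CF_t = 2.500000, DF = 0.890280, PV = 2.225699
  t = 2.0000: CF_t = 2.500000, DF = 0.856450, PV = 2.141125
  t = 2.5000: CF_t = 2.500000, DF = 0.823906, PV = 2.059764
  t = 3.0000: CF_t = 2.500000, DF = 0.792598, PV = 1.981495
  t = 3.5000: CF_t = 2.500000, DF = 0.762480, PV = 1.906200
  t = 4.0000: CF_t = 2.500000, DF = 0.733507, PV = 1.833767
  t = 4.5000: CF_t = 2.500000, DF = 0.705634, PV = 1.764085
  t = 5.0000: CF_t = 2.500000, DF = 0.678821, PV = 1.697052
  t = 5.5000: CF_t = 2.500000, DF = 0.653026, PV = 1.632565
  t = 6.0000: CF_t = 2.500000, DF = 0.628212, PV = 1.570529
  t = 6.5000: CF_t = 2.500000, DF = 0.604340, PV = 1.510851
  t = 7.0000: CF_t = 102.500000, DF = 0.581376, PV = 59.591039
Price P = sum_t PV_t = 84.632789
Convexity numerator sum_t t*(t + 1/m) * CF_t / (1+y/m)^(m*t + 2):
  t = 0.5000: term = 1.112850
  t = 1.0000: term = 3.211688
  t = 1.5000: term = 6.179293
  t = 2.0000: term = 9.907477
  t = 2.5000: term = 14.296503
  t = 3.0000: term = 19.254549
  t = 3.5000: term = 24.697193
  t = 4.0000: term = 30.546931
  t = 4.5000: term = 36.732721
  t = 5.0000: term = 43.189560
  t = 5.5000: term = 49.858078
  t = 6.0000: term = 56.684159
  t = 6.5000: term = 63.618584
  t = 7.0000: term = 2895.284665
Convexity = (1/P) * sum = 3254.574249 / 84.632789 = 38.455240

Answer: Convexity = 38.4552


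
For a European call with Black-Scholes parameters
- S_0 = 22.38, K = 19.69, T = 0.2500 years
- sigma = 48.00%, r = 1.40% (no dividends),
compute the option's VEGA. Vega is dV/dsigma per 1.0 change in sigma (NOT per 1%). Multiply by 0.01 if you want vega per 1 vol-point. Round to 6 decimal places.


Answer: Vega = 3.571078

Derivation:
d1 = 0.6681533760; d2 = 0.4281533760
phi(d1) = 0.3191311921; exp(-qT) = 1.0000000000; exp(-rT) = 0.9965061179
Vega = S * exp(-qT) * phi(d1) * sqrt(T) = 22.3800 * 1.0000000000 * 0.3191311921 * 0.5000000000 = 3.571078


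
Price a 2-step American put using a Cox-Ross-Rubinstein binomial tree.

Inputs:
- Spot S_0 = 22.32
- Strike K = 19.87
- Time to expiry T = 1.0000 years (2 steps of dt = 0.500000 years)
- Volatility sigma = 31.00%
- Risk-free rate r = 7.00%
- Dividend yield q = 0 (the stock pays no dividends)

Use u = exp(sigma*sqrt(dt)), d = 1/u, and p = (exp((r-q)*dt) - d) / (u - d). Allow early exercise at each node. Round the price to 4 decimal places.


dt = T/N = 0.500000
u = exp(sigma*sqrt(dt)) = 1.245084; d = 1/u = 0.803159
p = (exp((r-q)*dt) - d) / (u - d) = 0.526019
Discount per step: exp(-r*dt) = 0.965605
Stock lattice S(k, i) with i counting down-moves:
  k=0: S(0,0) = 22.3200
  k=1: S(1,0) = 27.7903; S(1,1) = 17.9265
  k=2: S(2,0) = 34.6012; S(2,1) = 22.3200; S(2,2) = 14.3978
Terminal payoffs V(N, i) = max(K - S_T, 0):
  V(2,0) = 0.000000; V(2,1) = 0.000000; V(2,2) = 5.472178
Backward induction: V(k, i) = exp(-r*dt) * [p * V(k+1, i) + (1-p) * V(k+1, i+1)]; then take max(V_cont, immediate exercise) for American.
  V(1,0) = exp(-r*dt) * [p*0.000000 + (1-p)*0.000000] = 0.000000; exercise = 0.000000; V(1,0) = max -> 0.000000
  V(1,1) = exp(-r*dt) * [p*0.000000 + (1-p)*5.472178] = 2.504500; exercise = 1.943501; V(1,1) = max -> 2.504500
  V(0,0) = exp(-r*dt) * [p*0.000000 + (1-p)*2.504500] = 1.146257; exercise = 0.000000; V(0,0) = max -> 1.146257

Answer: Price = V(0,0) = 1.1463


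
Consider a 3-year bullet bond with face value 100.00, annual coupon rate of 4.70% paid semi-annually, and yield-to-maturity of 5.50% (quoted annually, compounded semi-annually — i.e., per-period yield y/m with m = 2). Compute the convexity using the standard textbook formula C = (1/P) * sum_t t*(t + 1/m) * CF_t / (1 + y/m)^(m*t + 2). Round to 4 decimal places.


Coupon per period c = face * coupon_rate / m = 2.350000
Periods per year m = 2; per-period yield y/m = 0.027500
Number of cashflows N = 6
Cashflows (t years, CF_t, discount factor 1/(1+y/m)^(m*t), PV):
  t = 0.5000: CF_t = 2.350000, DF = 0.973236, PV = 2.287105
  t = 1.0000: CF_t = 2.350000, DF = 0.947188, PV = 2.225893
  t = 1.5000: CF_t = 2.350000, DF = 0.921838, PV = 2.166319
  t = 2.0000: CF_t = 2.350000, DF = 0.897166, PV = 2.108339
  t = 2.5000: CF_t = 2.350000, DF = 0.873154, PV = 2.051912
  t = 3.0000: CF_t = 102.350000, DF = 0.849785, PV = 86.975486
Price P = sum_t PV_t = 97.815053
Convexity numerator sum_t t*(t + 1/m) * CF_t / (1+y/m)^(m*t + 2):
  t = 0.5000: term = 1.083159
  t = 1.0000: term = 3.162509
  t = 1.5000: term = 6.155736
  t = 2.0000: term = 9.984973
  t = 2.5000: term = 14.576603
  t = 3.0000: term = 865.012736
Convexity = (1/P) * sum = 899.975715 / 97.815053 = 9.200790

Answer: Convexity = 9.2008


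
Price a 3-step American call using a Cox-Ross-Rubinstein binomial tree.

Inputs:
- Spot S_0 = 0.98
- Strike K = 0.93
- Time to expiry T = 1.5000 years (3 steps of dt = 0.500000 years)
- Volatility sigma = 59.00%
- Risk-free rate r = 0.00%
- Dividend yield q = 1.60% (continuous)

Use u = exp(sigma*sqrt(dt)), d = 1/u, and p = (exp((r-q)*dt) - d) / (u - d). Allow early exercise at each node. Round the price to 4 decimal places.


dt = T/N = 0.500000
u = exp(sigma*sqrt(dt)) = 1.517695; d = 1/u = 0.658894
p = (exp((r-q)*dt) - d) / (u - d) = 0.387910
Discount per step: exp(-r*dt) = 1.000000
Stock lattice S(k, i) with i counting down-moves:
  k=0: S(0,0) = 0.9800
  k=1: S(1,0) = 1.4873; S(1,1) = 0.6457
  k=2: S(2,0) = 2.2573; S(2,1) = 0.9800; S(2,2) = 0.4255
  k=3: S(3,0) = 3.4259; S(3,1) = 1.4873; S(3,2) = 0.6457; S(3,3) = 0.2803
Terminal payoffs V(N, i) = max(S_T - K, 0):
  V(3,0) = 2.495941; V(3,1) = 0.557341; V(3,2) = 0.000000; V(3,3) = 0.000000
Backward induction: V(k, i) = exp(-r*dt) * [p * V(k+1, i) + (1-p) * V(k+1, i+1)]; then take max(V_cont, immediate exercise) for American.
  V(2,0) = exp(-r*dt) * [p*2.495941 + (1-p)*0.557341] = 1.309345; exercise = 1.327331; V(2,0) = max -> 1.327331
  V(2,1) = exp(-r*dt) * [p*0.557341 + (1-p)*0.000000] = 0.216199; exercise = 0.050000; V(2,1) = max -> 0.216199
  V(2,2) = exp(-r*dt) * [p*0.000000 + (1-p)*0.000000] = 0.000000; exercise = 0.000000; V(2,2) = max -> 0.000000
  V(1,0) = exp(-r*dt) * [p*1.327331 + (1-p)*0.216199] = 0.647219; exercise = 0.557341; V(1,0) = max -> 0.647219
  V(1,1) = exp(-r*dt) * [p*0.216199 + (1-p)*0.000000] = 0.083866; exercise = 0.000000; V(1,1) = max -> 0.083866
  V(0,0) = exp(-r*dt) * [p*0.647219 + (1-p)*0.083866] = 0.302396; exercise = 0.050000; V(0,0) = max -> 0.302396

Answer: Price = V(0,0) = 0.3024


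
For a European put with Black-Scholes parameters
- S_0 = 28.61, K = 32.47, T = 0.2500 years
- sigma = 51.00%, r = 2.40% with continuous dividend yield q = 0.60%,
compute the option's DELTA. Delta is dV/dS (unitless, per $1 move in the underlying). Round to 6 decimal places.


d1 = -0.3511677610; d2 = -0.6061677610
phi(d1) = 0.3750867556; exp(-qT) = 0.9985011244; exp(-rT) = 0.9940179641
N(-d1) = 0.6372687526
Delta = -exp(-qT) * N(-d1) = -0.9985011244 * 0.6372687526 = -0.636314

Answer: Delta = -0.636314


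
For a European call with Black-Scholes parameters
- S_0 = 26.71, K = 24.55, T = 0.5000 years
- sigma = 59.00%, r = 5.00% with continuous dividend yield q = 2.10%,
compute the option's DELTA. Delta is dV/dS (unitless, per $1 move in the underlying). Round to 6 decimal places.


d1 = 0.4454800835; d2 = 0.0282870826
phi(d1) = 0.3612573168; exp(-qT) = 0.9895549326; exp(-rT) = 0.9753099120
N(d1) = 0.6720135752
Delta = exp(-qT) * N(d1) = 0.9895549326 * 0.6720135752 = 0.664994

Answer: Delta = 0.664994


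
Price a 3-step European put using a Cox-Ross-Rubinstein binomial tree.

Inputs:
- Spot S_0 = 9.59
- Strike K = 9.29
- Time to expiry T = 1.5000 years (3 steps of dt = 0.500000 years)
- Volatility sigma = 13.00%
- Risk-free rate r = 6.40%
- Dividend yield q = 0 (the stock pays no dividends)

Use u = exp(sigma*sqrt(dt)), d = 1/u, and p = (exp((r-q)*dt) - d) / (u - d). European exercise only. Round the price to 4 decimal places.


dt = T/N = 0.500000
u = exp(sigma*sqrt(dt)) = 1.096281; d = 1/u = 0.912175
p = (exp((r-q)*dt) - d) / (u - d) = 0.653658
Discount per step: exp(-r*dt) = 0.968507
Stock lattice S(k, i) with i counting down-moves:
  k=0: S(0,0) = 9.5900
  k=1: S(1,0) = 10.5133; S(1,1) = 8.7478
  k=2: S(2,0) = 11.5256; S(2,1) = 9.5900; S(2,2) = 7.9795
  k=3: S(3,0) = 12.6353; S(3,1) = 10.5133; S(3,2) = 8.7478; S(3,3) = 7.2787
Terminal payoffs V(N, i) = max(K - S_T, 0):
  V(3,0) = 0.000000; V(3,1) = 0.000000; V(3,2) = 0.542246; V(3,3) = 2.011322
Backward induction: V(k, i) = exp(-r*dt) * [p * V(k+1, i) + (1-p) * V(k+1, i+1)].
  V(2,0) = exp(-r*dt) * [p*0.000000 + (1-p)*0.000000] = 0.000000
  V(2,1) = exp(-r*dt) * [p*0.000000 + (1-p)*0.542246] = 0.181888
  V(2,2) = exp(-r*dt) * [p*0.542246 + (1-p)*2.011322] = 1.017947
  V(1,0) = exp(-r*dt) * [p*0.000000 + (1-p)*0.181888] = 0.061011
  V(1,1) = exp(-r*dt) * [p*0.181888 + (1-p)*1.017947] = 0.456602
  V(0,0) = exp(-r*dt) * [p*0.061011 + (1-p)*0.456602] = 0.191785

Answer: Price = V(0,0) = 0.1918


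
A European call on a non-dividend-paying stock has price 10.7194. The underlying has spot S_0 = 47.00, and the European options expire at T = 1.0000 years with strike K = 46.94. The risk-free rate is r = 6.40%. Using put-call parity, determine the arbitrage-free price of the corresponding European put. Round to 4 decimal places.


Put-call parity: C - P = S_0 * exp(-qT) - K * exp(-rT).
S_0 * exp(-qT) = 47.0000 * 1.00000000 = 47.00000000
K * exp(-rT) = 46.9400 * 0.93800500 = 44.02995468
P = C - S*exp(-qT) + K*exp(-rT)
P = 10.7194 - 47.00000000 + 44.02995468 = 7.7494

Answer: Put price = 7.7494


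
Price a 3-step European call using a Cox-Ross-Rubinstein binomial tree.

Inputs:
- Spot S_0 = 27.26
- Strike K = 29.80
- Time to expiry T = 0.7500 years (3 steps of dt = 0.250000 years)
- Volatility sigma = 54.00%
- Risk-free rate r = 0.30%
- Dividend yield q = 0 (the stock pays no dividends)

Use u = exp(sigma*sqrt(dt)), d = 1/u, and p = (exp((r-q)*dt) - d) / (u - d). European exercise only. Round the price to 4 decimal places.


Answer: Price = V(0,0) = 4.4597

Derivation:
dt = T/N = 0.250000
u = exp(sigma*sqrt(dt)) = 1.309964; d = 1/u = 0.763379
p = (exp((r-q)*dt) - d) / (u - d) = 0.434280
Discount per step: exp(-r*dt) = 0.999250
Stock lattice S(k, i) with i counting down-moves:
  k=0: S(0,0) = 27.2600
  k=1: S(1,0) = 35.7096; S(1,1) = 20.8097
  k=2: S(2,0) = 46.7783; S(2,1) = 27.2600; S(2,2) = 15.8857
  k=3: S(3,0) = 61.2780; S(3,1) = 35.7096; S(3,2) = 20.8097; S(3,3) = 12.1268
Terminal payoffs V(N, i) = max(S_T - K, 0):
  V(3,0) = 31.477972; V(3,1) = 5.909631; V(3,2) = 0.000000; V(3,3) = 0.000000
Backward induction: V(k, i) = exp(-r*dt) * [p * V(k+1, i) + (1-p) * V(k+1, i+1)].
  V(2,0) = exp(-r*dt) * [p*31.477972 + (1-p)*5.909631] = 17.000689
  V(2,1) = exp(-r*dt) * [p*5.909631 + (1-p)*0.000000] = 2.564509
  V(2,2) = exp(-r*dt) * [p*0.000000 + (1-p)*0.000000] = 0.000000
  V(1,0) = exp(-r*dt) * [p*17.000689 + (1-p)*2.564509] = 8.827227
  V(1,1) = exp(-r*dt) * [p*2.564509 + (1-p)*0.000000] = 1.112879
  V(0,0) = exp(-r*dt) * [p*8.827227 + (1-p)*1.112879] = 4.459718


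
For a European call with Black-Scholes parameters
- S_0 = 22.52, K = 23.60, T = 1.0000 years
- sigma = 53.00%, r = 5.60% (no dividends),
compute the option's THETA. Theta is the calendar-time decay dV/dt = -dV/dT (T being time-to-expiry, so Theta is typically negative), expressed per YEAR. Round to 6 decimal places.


Answer: Theta = -2.790387

Derivation:
d1 = 0.2822775306; d2 = -0.2477224694
phi(d1) = 0.3833607468; exp(-qT) = 1.0000000000; exp(-rT) = 0.9455391359
Theta = -S*exp(-qT)*phi(d1)*sigma/(2*sqrt(T)) - r*K*exp(-rT)*N(d2) + q*S*exp(-qT)*N(d1)
N(d1) = 0.6111346434; N(d2) = 0.4021745728; sqrt(T) = 1.0000000000
Term 1 = -22.5200 * 1.0000000000 * 0.3833607468 * 0.5300 / (2 * 1.0000000000) = -2.2878202648
Term 2 = -0.0560 * 23.6000 * 0.9455391359 * 0.4021745728 = -0.5025672083
Term 3 = 0 (no dividend yield, q = 0)
Theta = -2.2878202648 + (-0.5025672083) + (0.0000000000) = -2.790387


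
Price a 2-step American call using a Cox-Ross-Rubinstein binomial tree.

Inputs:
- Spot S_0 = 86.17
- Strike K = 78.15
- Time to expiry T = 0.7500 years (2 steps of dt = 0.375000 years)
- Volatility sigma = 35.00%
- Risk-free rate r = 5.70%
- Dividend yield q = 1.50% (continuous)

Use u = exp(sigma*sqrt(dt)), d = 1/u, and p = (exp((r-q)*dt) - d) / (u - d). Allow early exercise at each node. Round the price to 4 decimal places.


dt = T/N = 0.375000
u = exp(sigma*sqrt(dt)) = 1.239032; d = 1/u = 0.807082
p = (exp((r-q)*dt) - d) / (u - d) = 0.483373
Discount per step: exp(-r*dt) = 0.978852
Stock lattice S(k, i) with i counting down-moves:
  k=0: S(0,0) = 86.1700
  k=1: S(1,0) = 106.7674; S(1,1) = 69.5462
  k=2: S(2,0) = 132.2882; S(2,1) = 86.1700; S(2,2) = 56.1295
Terminal payoffs V(N, i) = max(S_T - K, 0):
  V(2,0) = 54.138189; V(2,1) = 8.020000; V(2,2) = 0.000000
Backward induction: V(k, i) = exp(-r*dt) * [p * V(k+1, i) + (1-p) * V(k+1, i+1)]; then take max(V_cont, immediate exercise) for American.
  V(1,0) = exp(-r*dt) * [p*54.138189 + (1-p)*8.020000] = 29.671228; exercise = 28.617379; V(1,0) = max -> 29.671228
  V(1,1) = exp(-r*dt) * [p*8.020000 + (1-p)*0.000000] = 3.794666; exercise = 0.000000; V(1,1) = max -> 3.794666
  V(0,0) = exp(-r*dt) * [p*29.671228 + (1-p)*3.794666] = 15.957920; exercise = 8.020000; V(0,0) = max -> 15.957920

Answer: Price = V(0,0) = 15.9579


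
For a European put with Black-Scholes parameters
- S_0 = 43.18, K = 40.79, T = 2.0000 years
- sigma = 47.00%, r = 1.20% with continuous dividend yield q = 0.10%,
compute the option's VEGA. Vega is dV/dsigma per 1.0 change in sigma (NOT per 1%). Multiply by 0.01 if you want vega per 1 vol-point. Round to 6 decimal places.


Answer: Vega = 21.960925

Derivation:
d1 = 0.4511047465; d2 = -0.2135756278
phi(d1) = 0.3603475562; exp(-qT) = 0.9980019987; exp(-rT) = 0.9762857098
Vega = S * exp(-qT) * phi(d1) * sqrt(T) = 43.1800 * 0.9980019987 * 0.3603475562 * 1.4142135624 = 21.960925


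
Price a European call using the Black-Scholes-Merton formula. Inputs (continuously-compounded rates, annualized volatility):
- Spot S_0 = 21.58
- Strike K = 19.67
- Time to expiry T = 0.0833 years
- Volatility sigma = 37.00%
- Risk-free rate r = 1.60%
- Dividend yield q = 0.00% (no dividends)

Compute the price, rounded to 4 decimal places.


d1 = (ln(S/K) + (r - q + 0.5*sigma^2) * T) / (sigma * sqrt(T)) = 0.93368736
d2 = d1 - sigma * sqrt(T) = 0.82689892
exp(-rT) = 0.99866809; exp(-qT) = 1.00000000
C = S_0 * exp(-qT) * N(d1) - K * exp(-rT) * N(d2)
N(d1) = 0.82476741; N(d2) = 0.79585282
C = 21.5800 * 1.00000000 * 0.82476741 - 19.6700 * 0.99866809 * 0.79585282 = 2.1649

Answer: Price = 2.1649


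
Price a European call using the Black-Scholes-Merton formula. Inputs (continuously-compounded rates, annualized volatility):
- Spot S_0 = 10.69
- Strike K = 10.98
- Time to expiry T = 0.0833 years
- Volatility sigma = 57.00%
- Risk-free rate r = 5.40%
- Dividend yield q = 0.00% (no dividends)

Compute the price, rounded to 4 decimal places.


d1 = (ln(S/K) + (r - q + 0.5*sigma^2) * T) / (sigma * sqrt(T)) = -0.05310513
d2 = d1 - sigma * sqrt(T) = -0.21761704
exp(-rT) = 0.99551190; exp(-qT) = 1.00000000
C = S_0 * exp(-qT) * N(d1) - K * exp(-rT) * N(d2)
N(d1) = 0.47882407; N(d2) = 0.41386375
C = 10.6900 * 1.00000000 * 0.47882407 - 10.9800 * 0.99551190 * 0.41386375 = 0.5948

Answer: Price = 0.5948


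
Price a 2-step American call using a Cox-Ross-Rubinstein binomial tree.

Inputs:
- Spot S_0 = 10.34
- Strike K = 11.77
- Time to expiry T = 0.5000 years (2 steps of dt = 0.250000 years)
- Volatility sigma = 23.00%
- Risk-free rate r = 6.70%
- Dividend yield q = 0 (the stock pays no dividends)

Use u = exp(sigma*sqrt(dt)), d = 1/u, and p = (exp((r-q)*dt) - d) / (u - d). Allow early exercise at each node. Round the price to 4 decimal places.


Answer: Price = V(0,0) = 0.3567

Derivation:
dt = T/N = 0.250000
u = exp(sigma*sqrt(dt)) = 1.121873; d = 1/u = 0.891366
p = (exp((r-q)*dt) - d) / (u - d) = 0.544559
Discount per step: exp(-r*dt) = 0.983390
Stock lattice S(k, i) with i counting down-moves:
  k=0: S(0,0) = 10.3400
  k=1: S(1,0) = 11.6002; S(1,1) = 9.2167
  k=2: S(2,0) = 13.0139; S(2,1) = 10.3400; S(2,2) = 8.2155
Terminal payoffs V(N, i) = max(S_T - K, 0):
  V(2,0) = 1.243924; V(2,1) = 0.000000; V(2,2) = 0.000000
Backward induction: V(k, i) = exp(-r*dt) * [p * V(k+1, i) + (1-p) * V(k+1, i+1)]; then take max(V_cont, immediate exercise) for American.
  V(1,0) = exp(-r*dt) * [p*1.243924 + (1-p)*0.000000] = 0.666139; exercise = 0.000000; V(1,0) = max -> 0.666139
  V(1,1) = exp(-r*dt) * [p*0.000000 + (1-p)*0.000000] = 0.000000; exercise = 0.000000; V(1,1) = max -> 0.000000
  V(0,0) = exp(-r*dt) * [p*0.666139 + (1-p)*0.000000] = 0.356727; exercise = 0.000000; V(0,0) = max -> 0.356727


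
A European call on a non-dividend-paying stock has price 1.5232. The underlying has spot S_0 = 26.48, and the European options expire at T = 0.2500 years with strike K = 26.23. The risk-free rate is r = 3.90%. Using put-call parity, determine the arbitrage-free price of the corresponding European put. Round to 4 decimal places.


Put-call parity: C - P = S_0 * exp(-qT) - K * exp(-rT).
S_0 * exp(-qT) = 26.4800 * 1.00000000 = 26.48000000
K * exp(-rT) = 26.2300 * 0.99029738 = 25.97550020
P = C - S*exp(-qT) + K*exp(-rT)
P = 1.5232 - 26.48000000 + 25.97550020 = 1.0187

Answer: Put price = 1.0187


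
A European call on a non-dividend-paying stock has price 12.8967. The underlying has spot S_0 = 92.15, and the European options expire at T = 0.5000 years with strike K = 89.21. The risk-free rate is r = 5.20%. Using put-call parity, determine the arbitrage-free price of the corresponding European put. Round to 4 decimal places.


Answer: Put price = 7.6671

Derivation:
Put-call parity: C - P = S_0 * exp(-qT) - K * exp(-rT).
S_0 * exp(-qT) = 92.1500 * 1.00000000 = 92.15000000
K * exp(-rT) = 89.2100 * 0.97433509 = 86.92043334
P = C - S*exp(-qT) + K*exp(-rT)
P = 12.8967 - 92.15000000 + 86.92043334 = 7.6671


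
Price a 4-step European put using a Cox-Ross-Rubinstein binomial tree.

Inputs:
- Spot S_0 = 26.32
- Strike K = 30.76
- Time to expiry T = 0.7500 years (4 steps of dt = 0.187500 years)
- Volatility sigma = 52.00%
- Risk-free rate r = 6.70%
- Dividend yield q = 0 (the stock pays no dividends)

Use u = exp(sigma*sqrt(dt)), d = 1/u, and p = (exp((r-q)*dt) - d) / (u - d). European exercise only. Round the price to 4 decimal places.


dt = T/N = 0.187500
u = exp(sigma*sqrt(dt)) = 1.252531; d = 1/u = 0.798383
p = (exp((r-q)*dt) - d) / (u - d) = 0.471781
Discount per step: exp(-r*dt) = 0.987516
Stock lattice S(k, i) with i counting down-moves:
  k=0: S(0,0) = 26.3200
  k=1: S(1,0) = 32.9666; S(1,1) = 21.0134
  k=2: S(2,0) = 41.2917; S(2,1) = 26.3200; S(2,2) = 16.7768
  k=3: S(3,0) = 51.7192; S(3,1) = 32.9666; S(3,2) = 21.0134; S(3,3) = 13.3943
  k=4: S(4,0) = 64.7799; S(4,1) = 41.2917; S(4,2) = 26.3200; S(4,3) = 16.7768; S(4,4) = 10.6938
Terminal payoffs V(N, i) = max(K - S_T, 0):
  V(4,0) = 0.000000; V(4,1) = 0.000000; V(4,2) = 4.440000; V(4,3) = 13.983218; V(4,4) = 20.066215
Backward induction: V(k, i) = exp(-r*dt) * [p * V(k+1, i) + (1-p) * V(k+1, i+1)].
  V(3,0) = exp(-r*dt) * [p*0.000000 + (1-p)*0.000000] = 0.000000
  V(3,1) = exp(-r*dt) * [p*0.000000 + (1-p)*4.440000] = 2.316013
  V(3,2) = exp(-r*dt) * [p*4.440000 + (1-p)*13.983218] = 9.362549
  V(3,3) = exp(-r*dt) * [p*13.983218 + (1-p)*20.066215] = 16.981694
  V(2,0) = exp(-r*dt) * [p*0.000000 + (1-p)*2.316013] = 1.208090
  V(2,1) = exp(-r*dt) * [p*2.316013 + (1-p)*9.362549] = 5.962747
  V(2,2) = exp(-r*dt) * [p*9.362549 + (1-p)*16.981694] = 13.220001
  V(1,0) = exp(-r*dt) * [p*1.208090 + (1-p)*5.962747] = 3.673154
  V(1,1) = exp(-r*dt) * [p*5.962747 + (1-p)*13.220001] = 9.673871
  V(0,0) = exp(-r*dt) * [p*3.673154 + (1-p)*9.673871] = 6.757420

Answer: Price = V(0,0) = 6.7574


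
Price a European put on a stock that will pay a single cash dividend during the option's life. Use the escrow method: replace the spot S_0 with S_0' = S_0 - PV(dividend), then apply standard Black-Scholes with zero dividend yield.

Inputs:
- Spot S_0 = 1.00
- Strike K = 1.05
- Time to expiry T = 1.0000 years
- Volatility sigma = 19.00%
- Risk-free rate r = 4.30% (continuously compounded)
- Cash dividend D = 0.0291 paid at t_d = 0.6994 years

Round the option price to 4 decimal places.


Answer: Price = 0.0931

Derivation:
PV(D) = D * exp(-r * t_d) = 0.0291 * 0.97037353 = 0.02823787
S_0' = S_0 - PV(D) = 1.0000 - 0.02823787 = 0.97176213
d1 = (ln(S_0'/K) + (r + sigma^2/2)*T) / (sigma*sqrt(T)) = -0.08623363
d2 = d1 - sigma*sqrt(T) = -0.27623363
exp(-rT) = 0.95791139
N(-d1) = 0.53435965; N(-d2) = 0.60881569
P = K * exp(-rT) * N(-d2) - S_0' * N(-d1) = 1.0500 * 0.95791139 * 0.60881569 - 0.97176213 * 0.53435965 = 0.0931


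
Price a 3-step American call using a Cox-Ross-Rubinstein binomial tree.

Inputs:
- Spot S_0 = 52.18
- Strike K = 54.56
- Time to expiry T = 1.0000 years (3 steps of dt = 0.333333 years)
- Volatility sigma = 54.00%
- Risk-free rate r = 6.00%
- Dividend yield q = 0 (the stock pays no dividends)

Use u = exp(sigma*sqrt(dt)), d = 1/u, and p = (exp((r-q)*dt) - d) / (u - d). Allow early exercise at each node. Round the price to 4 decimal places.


dt = T/N = 0.333333
u = exp(sigma*sqrt(dt)) = 1.365839; d = 1/u = 0.732151
p = (exp((r-q)*dt) - d) / (u - d) = 0.454562
Discount per step: exp(-r*dt) = 0.980199
Stock lattice S(k, i) with i counting down-moves:
  k=0: S(0,0) = 52.1800
  k=1: S(1,0) = 71.2695; S(1,1) = 38.2036
  k=2: S(2,0) = 97.3427; S(2,1) = 52.1800; S(2,2) = 27.9708
  k=3: S(3,0) = 132.9545; S(3,1) = 71.2695; S(3,2) = 38.2036; S(3,3) = 20.4788
Terminal payoffs V(N, i) = max(S_T - K, 0):
  V(3,0) = 78.394467; V(3,1) = 16.709497; V(3,2) = 0.000000; V(3,3) = 0.000000
Backward induction: V(k, i) = exp(-r*dt) * [p * V(k+1, i) + (1-p) * V(k+1, i+1)]; then take max(V_cont, immediate exercise) for American.
  V(2,0) = exp(-r*dt) * [p*78.394467 + (1-p)*16.709497] = 43.863044; exercise = 42.782683; V(2,0) = max -> 43.863044
  V(2,1) = exp(-r*dt) * [p*16.709497 + (1-p)*0.000000] = 7.445100; exercise = 0.000000; V(2,1) = max -> 7.445100
  V(2,2) = exp(-r*dt) * [p*0.000000 + (1-p)*0.000000] = 0.000000; exercise = 0.000000; V(2,2) = max -> 0.000000
  V(1,0) = exp(-r*dt) * [p*43.863044 + (1-p)*7.445100] = 23.524093; exercise = 16.709497; V(1,0) = max -> 23.524093
  V(1,1) = exp(-r*dt) * [p*7.445100 + (1-p)*0.000000] = 3.317246; exercise = 0.000000; V(1,1) = max -> 3.317246
  V(0,0) = exp(-r*dt) * [p*23.524093 + (1-p)*3.317246] = 12.254943; exercise = 0.000000; V(0,0) = max -> 12.254943

Answer: Price = V(0,0) = 12.2549


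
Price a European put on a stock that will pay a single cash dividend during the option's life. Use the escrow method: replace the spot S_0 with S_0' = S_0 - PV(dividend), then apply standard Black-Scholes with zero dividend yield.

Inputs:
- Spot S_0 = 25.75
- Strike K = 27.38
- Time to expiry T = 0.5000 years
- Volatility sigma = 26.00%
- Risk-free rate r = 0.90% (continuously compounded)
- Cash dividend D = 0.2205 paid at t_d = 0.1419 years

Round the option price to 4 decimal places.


PV(D) = D * exp(-r * t_d) = 0.2205 * 0.99872372 = 0.22021858
S_0' = S_0 - PV(D) = 25.7500 - 0.22021858 = 25.52978142
d1 = (ln(S_0'/K) + (r + sigma^2/2)*T) / (sigma*sqrt(T)) = -0.26417047
d2 = d1 - sigma*sqrt(T) = -0.44801823
exp(-rT) = 0.99551011
N(-d1) = 0.60417572; N(-d2) = 0.67292998
P = K * exp(-rT) * N(-d2) - S_0' * N(-d1) = 27.3800 * 0.99551011 * 0.67292998 - 25.52978142 * 0.60417572 = 2.9176

Answer: Price = 2.9176


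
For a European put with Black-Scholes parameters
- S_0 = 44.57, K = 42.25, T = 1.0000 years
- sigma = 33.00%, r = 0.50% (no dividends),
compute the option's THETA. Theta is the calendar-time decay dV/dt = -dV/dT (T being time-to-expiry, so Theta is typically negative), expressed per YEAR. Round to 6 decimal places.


d1 = 0.3421413126; d2 = 0.0121413126
phi(d1) = 0.3762622625; exp(-qT) = 1.0000000000; exp(-rT) = 0.9950124792
Theta = -S*exp(-qT)*phi(d1)*sigma/(2*sqrt(T)) + r*K*exp(-rT)*N(-d2) - q*S*exp(-qT)*N(-d1)
N(-d1) = 0.3661222742; N(-d2) = 0.4951564361; sqrt(T) = 1.0000000000
Term 1 = -44.5700 * 1.0000000000 * 0.3762622625 * 0.3300 / (2 * 1.0000000000) = -2.7670514915
Term 2 = 0.0050 * 42.2500 * 0.9950124792 * 0.4951564361 = 0.1040800935
Term 3 = 0 (no dividend yield, q = 0)
Theta = -2.7670514915 + (0.1040800935) + (0.0000000000) = -2.662971

Answer: Theta = -2.662971


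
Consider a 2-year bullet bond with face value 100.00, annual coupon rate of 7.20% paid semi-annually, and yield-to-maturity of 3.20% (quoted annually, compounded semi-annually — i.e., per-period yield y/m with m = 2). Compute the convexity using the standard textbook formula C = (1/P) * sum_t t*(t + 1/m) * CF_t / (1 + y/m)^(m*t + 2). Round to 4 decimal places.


Coupon per period c = face * coupon_rate / m = 3.600000
Periods per year m = 2; per-period yield y/m = 0.016000
Number of cashflows N = 4
Cashflows (t years, CF_t, discount factor 1/(1+y/m)^(m*t), PV):
  t = 0.5000: CF_t = 3.600000, DF = 0.984252, PV = 3.543307
  t = 1.0000: CF_t = 3.600000, DF = 0.968752, PV = 3.487507
  t = 1.5000: CF_t = 3.600000, DF = 0.953496, PV = 3.432586
  t = 2.0000: CF_t = 103.600000, DF = 0.938480, PV = 97.226561
Price P = sum_t PV_t = 107.689960
Convexity numerator sum_t t*(t + 1/m) * CF_t / (1+y/m)^(m*t + 2):
  t = 0.5000: term = 1.716293
  t = 1.0000: term = 5.067794
  t = 1.5000: term = 9.975972
  t = 2.0000: term = 470.942096
Convexity = (1/P) * sum = 487.702154 / 107.689960 = 4.528762

Answer: Convexity = 4.5288


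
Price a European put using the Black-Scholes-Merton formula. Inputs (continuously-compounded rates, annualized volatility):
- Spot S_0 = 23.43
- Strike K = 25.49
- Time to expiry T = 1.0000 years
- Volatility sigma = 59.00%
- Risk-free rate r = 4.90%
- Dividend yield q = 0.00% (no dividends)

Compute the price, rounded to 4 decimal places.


Answer: Price = 5.9636

Derivation:
d1 = (ln(S/K) + (r - q + 0.5*sigma^2) * T) / (sigma * sqrt(T)) = 0.23522209
d2 = d1 - sigma * sqrt(T) = -0.35477791
exp(-rT) = 0.95218113; exp(-qT) = 1.00000000
P = K * exp(-rT) * N(-d2) - S_0 * exp(-qT) * N(-d1)
N(-d1) = 0.40701818; N(-d2) = 0.63862201
P = 25.4900 * 0.95218113 * 0.63862201 - 23.4300 * 1.00000000 * 0.40701818 = 5.9636


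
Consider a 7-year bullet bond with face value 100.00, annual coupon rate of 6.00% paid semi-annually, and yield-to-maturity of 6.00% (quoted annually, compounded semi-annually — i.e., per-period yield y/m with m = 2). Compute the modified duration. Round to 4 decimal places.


Answer: Modified duration = 5.6480

Derivation:
Coupon per period c = face * coupon_rate / m = 3.000000
Periods per year m = 2; per-period yield y/m = 0.030000
Number of cashflows N = 14
Cashflows (t years, CF_t, discount factor 1/(1+y/m)^(m*t), PV):
  t = 0.5000: CF_t = 3.000000, DF = 0.970874, PV = 2.912621
  t = 1.0000: CF_t = 3.000000, DF = 0.942596, PV = 2.827788
  t = 1.5000: CF_t = 3.000000, DF = 0.915142, PV = 2.745425
  t = 2.0000: CF_t = 3.000000, DF = 0.888487, PV = 2.665461
  t = 2.5000: CF_t = 3.000000, DF = 0.862609, PV = 2.587826
  t = 3.0000: CF_t = 3.000000, DF = 0.837484, PV = 2.512453
  t = 3.5000: CF_t = 3.000000, DF = 0.813092, PV = 2.439275
  t = 4.0000: CF_t = 3.000000, DF = 0.789409, PV = 2.368228
  t = 4.5000: CF_t = 3.000000, DF = 0.766417, PV = 2.299250
  t = 5.0000: CF_t = 3.000000, DF = 0.744094, PV = 2.232282
  t = 5.5000: CF_t = 3.000000, DF = 0.722421, PV = 2.167264
  t = 6.0000: CF_t = 3.000000, DF = 0.701380, PV = 2.104140
  t = 6.5000: CF_t = 3.000000, DF = 0.680951, PV = 2.042854
  t = 7.0000: CF_t = 103.000000, DF = 0.661118, PV = 68.095134
Price P = sum_t PV_t = 100.000000
First compute Macaulay numerator sum_t t * PV_t:
  t * PV_t at t = 0.5000: 1.456311
  t * PV_t at t = 1.0000: 2.827788
  t * PV_t at t = 1.5000: 4.118137
  t * PV_t at t = 2.0000: 5.330922
  t * PV_t at t = 2.5000: 6.469566
  t * PV_t at t = 3.0000: 7.537358
  t * PV_t at t = 3.5000: 8.537461
  t * PV_t at t = 4.0000: 9.472911
  t * PV_t at t = 4.5000: 10.346626
  t * PV_t at t = 5.0000: 11.161409
  t * PV_t at t = 5.5000: 11.919951
  t * PV_t at t = 6.0000: 12.624838
  t * PV_t at t = 6.5000: 13.278551
  t * PV_t at t = 7.0000: 476.665938
Macaulay duration D = 581.747767 / 100.000000 = 5.817478
Modified duration = D / (1 + y/m) = 5.817478 / (1 + 0.030000) = 5.648037


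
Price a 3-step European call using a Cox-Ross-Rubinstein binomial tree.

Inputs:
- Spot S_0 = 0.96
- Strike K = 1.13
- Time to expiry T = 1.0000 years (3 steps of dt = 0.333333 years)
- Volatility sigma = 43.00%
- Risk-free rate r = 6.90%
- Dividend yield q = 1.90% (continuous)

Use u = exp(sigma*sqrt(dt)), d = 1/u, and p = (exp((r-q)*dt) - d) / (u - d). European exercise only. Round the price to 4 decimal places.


dt = T/N = 0.333333
u = exp(sigma*sqrt(dt)) = 1.281794; d = 1/u = 0.780157
p = (exp((r-q)*dt) - d) / (u - d) = 0.471755
Discount per step: exp(-r*dt) = 0.977262
Stock lattice S(k, i) with i counting down-moves:
  k=0: S(0,0) = 0.9600
  k=1: S(1,0) = 1.2305; S(1,1) = 0.7490
  k=2: S(2,0) = 1.5773; S(2,1) = 0.9600; S(2,2) = 0.5843
  k=3: S(3,0) = 2.0217; S(3,1) = 1.2305; S(3,2) = 0.7490; S(3,3) = 0.4558
Terminal payoffs V(N, i) = max(S_T - K, 0):
  V(3,0) = 0.891743; V(3,1) = 0.100522; V(3,2) = 0.000000; V(3,3) = 0.000000
Backward induction: V(k, i) = exp(-r*dt) * [p * V(k+1, i) + (1-p) * V(k+1, i+1)].
  V(2,0) = exp(-r*dt) * [p*0.891743 + (1-p)*0.100522] = 0.463011
  V(2,1) = exp(-r*dt) * [p*0.100522 + (1-p)*0.000000] = 0.046344
  V(2,2) = exp(-r*dt) * [p*0.000000 + (1-p)*0.000000] = 0.000000
  V(1,0) = exp(-r*dt) * [p*0.463011 + (1-p)*0.046344] = 0.237385
  V(1,1) = exp(-r*dt) * [p*0.046344 + (1-p)*0.000000] = 0.021366
  V(0,0) = exp(-r*dt) * [p*0.237385 + (1-p)*0.021366] = 0.120471

Answer: Price = V(0,0) = 0.1205


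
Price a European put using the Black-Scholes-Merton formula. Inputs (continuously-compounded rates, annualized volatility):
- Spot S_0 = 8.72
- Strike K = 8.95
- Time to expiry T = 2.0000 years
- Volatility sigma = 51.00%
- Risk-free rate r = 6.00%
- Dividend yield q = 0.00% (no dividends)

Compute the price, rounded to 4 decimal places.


Answer: Price = 1.9736

Derivation:
d1 = (ln(S/K) + (r - q + 0.5*sigma^2) * T) / (sigma * sqrt(T)) = 0.49090639
d2 = d1 - sigma * sqrt(T) = -0.23034252
exp(-rT) = 0.88692044; exp(-qT) = 1.00000000
P = K * exp(-rT) * N(-d2) - S_0 * exp(-qT) * N(-d1)
N(-d1) = 0.31174633; N(-d2) = 0.59108719
P = 8.9500 * 0.88692044 * 0.59108719 - 8.7200 * 1.00000000 * 0.31174633 = 1.9736


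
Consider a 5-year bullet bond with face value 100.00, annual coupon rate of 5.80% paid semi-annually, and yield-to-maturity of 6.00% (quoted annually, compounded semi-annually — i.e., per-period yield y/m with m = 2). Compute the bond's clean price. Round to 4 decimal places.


Coupon per period c = face * coupon_rate / m = 2.900000
Periods per year m = 2; per-period yield y/m = 0.030000
Number of cashflows N = 10
Cashflows (t years, CF_t, discount factor 1/(1+y/m)^(m*t), PV):
  t = 0.5000: CF_t = 2.900000, DF = 0.970874, PV = 2.815534
  t = 1.0000: CF_t = 2.900000, DF = 0.942596, PV = 2.733528
  t = 1.5000: CF_t = 2.900000, DF = 0.915142, PV = 2.653911
  t = 2.0000: CF_t = 2.900000, DF = 0.888487, PV = 2.576612
  t = 2.5000: CF_t = 2.900000, DF = 0.862609, PV = 2.501565
  t = 3.0000: CF_t = 2.900000, DF = 0.837484, PV = 2.428704
  t = 3.5000: CF_t = 2.900000, DF = 0.813092, PV = 2.357965
  t = 4.0000: CF_t = 2.900000, DF = 0.789409, PV = 2.289287
  t = 4.5000: CF_t = 2.900000, DF = 0.766417, PV = 2.222609
  t = 5.0000: CF_t = 102.900000, DF = 0.744094, PV = 76.567264
Price P = sum_t PV_t = 99.146980

Answer: Price = 99.1470


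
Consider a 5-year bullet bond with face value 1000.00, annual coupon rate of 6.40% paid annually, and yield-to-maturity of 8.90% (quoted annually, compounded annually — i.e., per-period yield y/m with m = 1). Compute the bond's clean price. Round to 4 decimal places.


Answer: Price = 902.5059

Derivation:
Coupon per period c = face * coupon_rate / m = 64.000000
Periods per year m = 1; per-period yield y/m = 0.089000
Number of cashflows N = 5
Cashflows (t years, CF_t, discount factor 1/(1+y/m)^(m*t), PV):
  t = 1.0000: CF_t = 64.000000, DF = 0.918274, PV = 58.769513
  t = 2.0000: CF_t = 64.000000, DF = 0.843226, PV = 53.966495
  t = 3.0000: CF_t = 64.000000, DF = 0.774313, PV = 49.556010
  t = 4.0000: CF_t = 64.000000, DF = 0.711031, PV = 45.505978
  t = 5.0000: CF_t = 1064.000000, DF = 0.652921, PV = 694.707887
Price P = sum_t PV_t = 902.505884


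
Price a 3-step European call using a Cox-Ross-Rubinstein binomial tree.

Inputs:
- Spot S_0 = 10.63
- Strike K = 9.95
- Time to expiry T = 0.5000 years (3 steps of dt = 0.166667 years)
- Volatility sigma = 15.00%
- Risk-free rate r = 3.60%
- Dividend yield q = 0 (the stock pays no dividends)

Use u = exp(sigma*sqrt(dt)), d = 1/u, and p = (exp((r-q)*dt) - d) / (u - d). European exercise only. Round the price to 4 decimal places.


Answer: Price = V(0,0) = 0.9674

Derivation:
dt = T/N = 0.166667
u = exp(sigma*sqrt(dt)) = 1.063151; d = 1/u = 0.940600
p = (exp((r-q)*dt) - d) / (u - d) = 0.533802
Discount per step: exp(-r*dt) = 0.994018
Stock lattice S(k, i) with i counting down-moves:
  k=0: S(0,0) = 10.6300
  k=1: S(1,0) = 11.3013; S(1,1) = 9.9986
  k=2: S(2,0) = 12.0150; S(2,1) = 10.6300; S(2,2) = 9.4047
  k=3: S(3,0) = 12.7737; S(3,1) = 11.3013; S(3,2) = 9.9986; S(3,3) = 8.8460
Terminal payoffs V(N, i) = max(S_T - K, 0):
  V(3,0) = 2.823745; V(3,1) = 1.351296; V(3,2) = 0.048579; V(3,3) = 0.000000
Backward induction: V(k, i) = exp(-r*dt) * [p * V(k+1, i) + (1-p) * V(k+1, i+1)].
  V(2,0) = exp(-r*dt) * [p*2.823745 + (1-p)*1.351296] = 2.124507
  V(2,1) = exp(-r*dt) * [p*1.351296 + (1-p)*0.048579] = 0.739521
  V(2,2) = exp(-r*dt) * [p*0.048579 + (1-p)*0.000000] = 0.025776
  V(1,0) = exp(-r*dt) * [p*2.124507 + (1-p)*0.739521] = 1.469983
  V(1,1) = exp(-r*dt) * [p*0.739521 + (1-p)*0.025776] = 0.404341
  V(0,0) = exp(-r*dt) * [p*1.469983 + (1-p)*0.404341] = 0.967361
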